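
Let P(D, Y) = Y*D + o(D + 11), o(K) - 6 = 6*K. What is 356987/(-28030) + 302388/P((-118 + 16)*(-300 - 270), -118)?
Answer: -48604902932/3802507755 ≈ -12.782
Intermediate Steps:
o(K) = 6 + 6*K
P(D, Y) = 72 + 6*D + D*Y (P(D, Y) = Y*D + (6 + 6*(D + 11)) = D*Y + (6 + 6*(11 + D)) = D*Y + (6 + (66 + 6*D)) = D*Y + (72 + 6*D) = 72 + 6*D + D*Y)
356987/(-28030) + 302388/P((-118 + 16)*(-300 - 270), -118) = 356987/(-28030) + 302388/(72 + 6*((-118 + 16)*(-300 - 270)) + ((-118 + 16)*(-300 - 270))*(-118)) = 356987*(-1/28030) + 302388/(72 + 6*(-102*(-570)) - 102*(-570)*(-118)) = -356987/28030 + 302388/(72 + 6*58140 + 58140*(-118)) = -356987/28030 + 302388/(72 + 348840 - 6860520) = -356987/28030 + 302388/(-6511608) = -356987/28030 + 302388*(-1/6511608) = -356987/28030 - 25199/542634 = -48604902932/3802507755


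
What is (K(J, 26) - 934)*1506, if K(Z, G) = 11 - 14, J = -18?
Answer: -1411122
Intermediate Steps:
K(Z, G) = -3
(K(J, 26) - 934)*1506 = (-3 - 934)*1506 = -937*1506 = -1411122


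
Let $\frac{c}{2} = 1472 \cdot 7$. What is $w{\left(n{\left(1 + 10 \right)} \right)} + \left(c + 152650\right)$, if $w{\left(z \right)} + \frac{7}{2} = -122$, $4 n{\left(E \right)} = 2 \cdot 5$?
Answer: $\frac{346265}{2} \approx 1.7313 \cdot 10^{5}$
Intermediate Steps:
$c = 20608$ ($c = 2 \cdot 1472 \cdot 7 = 2 \cdot 10304 = 20608$)
$n{\left(E \right)} = \frac{5}{2}$ ($n{\left(E \right)} = \frac{2 \cdot 5}{4} = \frac{1}{4} \cdot 10 = \frac{5}{2}$)
$w{\left(z \right)} = - \frac{251}{2}$ ($w{\left(z \right)} = - \frac{7}{2} - 122 = - \frac{251}{2}$)
$w{\left(n{\left(1 + 10 \right)} \right)} + \left(c + 152650\right) = - \frac{251}{2} + \left(20608 + 152650\right) = - \frac{251}{2} + 173258 = \frac{346265}{2}$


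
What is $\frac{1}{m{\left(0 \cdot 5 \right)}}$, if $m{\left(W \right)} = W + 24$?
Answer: $\frac{1}{24} \approx 0.041667$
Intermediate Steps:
$m{\left(W \right)} = 24 + W$
$\frac{1}{m{\left(0 \cdot 5 \right)}} = \frac{1}{24 + 0 \cdot 5} = \frac{1}{24 + 0} = \frac{1}{24}$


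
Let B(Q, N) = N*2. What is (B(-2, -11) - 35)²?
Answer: 3249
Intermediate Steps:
B(Q, N) = 2*N
(B(-2, -11) - 35)² = (2*(-11) - 35)² = (-22 - 35)² = (-57)² = 3249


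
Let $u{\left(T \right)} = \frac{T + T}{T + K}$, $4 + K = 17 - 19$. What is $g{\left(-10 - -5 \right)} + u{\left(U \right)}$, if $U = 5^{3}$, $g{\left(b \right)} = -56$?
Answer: $- \frac{6414}{119} \approx -53.899$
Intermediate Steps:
$U = 125$
$K = -6$ ($K = -4 + \left(17 - 19\right) = -4 - 2 = -6$)
$u{\left(T \right)} = \frac{2 T}{-6 + T}$ ($u{\left(T \right)} = \frac{T + T}{T - 6} = \frac{2 T}{-6 + T}$)
$g{\left(-10 - -5 \right)} + u{\left(U \right)} = -56 + 2 \cdot 125 \frac{1}{-6 + 125} = -56 + 2 \cdot 125 \cdot \frac{1}{119} = -56 + \frac{250}{119} = - \frac{6414}{119}$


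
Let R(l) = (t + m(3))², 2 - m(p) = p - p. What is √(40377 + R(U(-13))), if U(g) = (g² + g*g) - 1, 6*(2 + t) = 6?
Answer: √40378 ≈ 200.94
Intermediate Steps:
t = -1 (t = -2 + (⅙)*6 = -2 + 1 = -1)
U(g) = -1 + 2*g² (U(g) = (g² + g²) - 1 = 2*g² - 1 = -1 + 2*g²)
m(p) = 2 (m(p) = 2 - (p - p) = 2 - 1*0 = 2 + 0 = 2)
R(l) = 1 (R(l) = (-1 + 2)² = 1² = 1)
√(40377 + R(U(-13))) = √(40377 + 1) = √40378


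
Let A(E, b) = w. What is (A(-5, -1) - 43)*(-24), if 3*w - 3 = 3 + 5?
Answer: 944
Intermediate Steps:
w = 11/3 (w = 1 + (3 + 5)/3 = 1 + (1/3)*8 = 1 + 8/3 = 11/3 ≈ 3.6667)
A(E, b) = 11/3
(A(-5, -1) - 43)*(-24) = (11/3 - 43)*(-24) = -118/3*(-24) = 944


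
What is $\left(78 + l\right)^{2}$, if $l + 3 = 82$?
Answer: $24649$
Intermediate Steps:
$l = 79$ ($l = -3 + 82 = 79$)
$\left(78 + l\right)^{2} = \left(78 + 79\right)^{2} = 157^{2} = 24649$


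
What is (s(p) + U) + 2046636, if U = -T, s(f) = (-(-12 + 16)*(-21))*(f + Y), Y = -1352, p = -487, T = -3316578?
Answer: 5208738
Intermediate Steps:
s(f) = -113568 + 84*f (s(f) = (-(-12 + 16)*(-21))*(f - 1352) = (-4*(-21))*(-1352 + f) = (-1*(-84))*(-1352 + f) = 84*(-1352 + f) = -113568 + 84*f)
U = 3316578 (U = -1*(-3316578) = 3316578)
(s(p) + U) + 2046636 = ((-113568 + 84*(-487)) + 3316578) + 2046636 = ((-113568 - 40908) + 3316578) + 2046636 = (-154476 + 3316578) + 2046636 = 3162102 + 2046636 = 5208738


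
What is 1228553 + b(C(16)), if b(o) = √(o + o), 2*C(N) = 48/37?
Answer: 1228553 + 4*√111/37 ≈ 1.2286e+6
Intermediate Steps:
C(N) = 24/37 (C(N) = (48/37)/2 = (48*(1/37))/2 = (½)*(48/37) = 24/37)
b(o) = √2*√o (b(o) = √(2*o) = √2*√o)
1228553 + b(C(16)) = 1228553 + √2*√(24/37) = 1228553 + √2*(2*√222/37) = 1228553 + 4*√111/37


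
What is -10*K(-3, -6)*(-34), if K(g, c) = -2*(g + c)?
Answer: 6120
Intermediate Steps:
K(g, c) = -2*c - 2*g (K(g, c) = -2*(c + g) = -2*c - 2*g)
-10*K(-3, -6)*(-34) = -10*(-2*(-6) - 2*(-3))*(-34) = -10*(12 + 6)*(-34) = -10*18*(-34) = -180*(-34) = 6120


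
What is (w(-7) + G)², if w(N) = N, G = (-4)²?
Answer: 81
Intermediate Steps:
G = 16
(w(-7) + G)² = (-7 + 16)² = 9² = 81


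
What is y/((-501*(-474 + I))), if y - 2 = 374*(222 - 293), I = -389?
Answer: -26552/432363 ≈ -0.061411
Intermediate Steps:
y = -26552 (y = 2 + 374*(222 - 293) = 2 + 374*(-71) = 2 - 26554 = -26552)
y/((-501*(-474 + I))) = -26552*(-1/(501*(-474 - 389))) = -26552/((-501*(-863))) = -26552/432363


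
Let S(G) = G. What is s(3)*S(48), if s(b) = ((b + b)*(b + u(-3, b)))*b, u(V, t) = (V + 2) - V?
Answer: 4320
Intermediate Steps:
u(V, t) = 2 (u(V, t) = (2 + V) - V = 2)
s(b) = 2*b²*(2 + b) (s(b) = ((b + b)*(b + 2))*b = ((2*b)*(2 + b))*b = (2*b*(2 + b))*b = 2*b²*(2 + b))
s(3)*S(48) = (2*3²*(2 + 3))*48 = (2*9*5)*48 = 90*48 = 4320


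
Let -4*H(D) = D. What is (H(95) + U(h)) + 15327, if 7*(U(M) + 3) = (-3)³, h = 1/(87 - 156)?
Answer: 428299/28 ≈ 15296.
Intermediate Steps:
h = -1/69 (h = 1/(-69) = -1/69 ≈ -0.014493)
H(D) = -D/4
U(M) = -48/7 (U(M) = -3 + (⅐)*(-3)³ = -3 + (⅐)*(-27) = -3 - 27/7 = -48/7)
(H(95) + U(h)) + 15327 = (-¼*95 - 48/7) + 15327 = (-95/4 - 48/7) + 15327 = -857/28 + 15327 = 428299/28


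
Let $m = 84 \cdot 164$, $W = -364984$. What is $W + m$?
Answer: $-351208$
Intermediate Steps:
$m = 13776$
$W + m = -364984 + 13776 = -351208$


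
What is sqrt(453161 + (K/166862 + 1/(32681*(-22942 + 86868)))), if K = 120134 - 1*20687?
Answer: 3*sqrt(382429362765152399306168634746143)/87150587837093 ≈ 673.17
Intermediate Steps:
K = 99447 (K = 120134 - 20687 = 99447)
sqrt(453161 + (K/166862 + 1/(32681*(-22942 + 86868)))) = sqrt(453161 + (99447/166862 + 1/(32681*(-22942 + 86868)))) = sqrt(453161 + (99447*(1/166862) + (1/32681)/63926)) = sqrt(453161 + (99447/166862 + (1/32681)*(1/63926))) = sqrt(453161 + (99447/166862 + 1/2089165606)) = sqrt(453161 + 51940313046686/87150587837093) = sqrt(39493299475157947659/87150587837093) = 3*sqrt(382429362765152399306168634746143)/87150587837093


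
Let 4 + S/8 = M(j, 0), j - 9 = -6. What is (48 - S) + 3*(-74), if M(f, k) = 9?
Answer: -214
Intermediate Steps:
j = 3 (j = 9 - 6 = 3)
S = 40 (S = -32 + 8*9 = -32 + 72 = 40)
(48 - S) + 3*(-74) = (48 - 1*40) + 3*(-74) = (48 - 40) - 222 = 8 - 222 = -214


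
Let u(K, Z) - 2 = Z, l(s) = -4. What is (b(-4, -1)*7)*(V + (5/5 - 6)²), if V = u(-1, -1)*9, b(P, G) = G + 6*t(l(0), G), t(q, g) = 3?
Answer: 4046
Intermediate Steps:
u(K, Z) = 2 + Z
b(P, G) = 18 + G (b(P, G) = G + 6*3 = G + 18 = 18 + G)
V = 9 (V = (2 - 1)*9 = 1*9 = 9)
(b(-4, -1)*7)*(V + (5/5 - 6)²) = ((18 - 1)*7)*(9 + (5/5 - 6)²) = (17*7)*(9 + (5*(⅕) - 6)²) = 119*(9 + (1 - 6)²) = 119*(9 + (-5)²) = 119*(9 + 25) = 119*34 = 4046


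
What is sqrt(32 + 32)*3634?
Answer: 29072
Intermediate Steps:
sqrt(32 + 32)*3634 = sqrt(64)*3634 = 8*3634 = 29072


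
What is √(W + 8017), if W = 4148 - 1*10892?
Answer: √1273 ≈ 35.679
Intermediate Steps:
W = -6744 (W = 4148 - 10892 = -6744)
√(W + 8017) = √(-6744 + 8017) = √1273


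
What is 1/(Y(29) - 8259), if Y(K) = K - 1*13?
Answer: -1/8243 ≈ -0.00012132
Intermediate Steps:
Y(K) = -13 + K (Y(K) = K - 13 = -13 + K)
1/(Y(29) - 8259) = 1/((-13 + 29) - 8259) = 1/(16 - 8259) = 1/(-8243) = -1/8243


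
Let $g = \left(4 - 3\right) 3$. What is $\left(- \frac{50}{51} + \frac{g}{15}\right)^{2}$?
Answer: $\frac{39601}{65025} \approx 0.60901$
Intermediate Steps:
$g = 3$ ($g = 1 \cdot 3 = 3$)
$\left(- \frac{50}{51} + \frac{g}{15}\right)^{2} = \left(- \frac{50}{51} + \frac{3}{15}\right)^{2} = \left(\left(-50\right) \frac{1}{51} + 3 \cdot \frac{1}{15}\right)^{2} = \left(- \frac{50}{51} + \frac{1}{5}\right)^{2} = \left(- \frac{199}{255}\right)^{2} = \frac{39601}{65025}$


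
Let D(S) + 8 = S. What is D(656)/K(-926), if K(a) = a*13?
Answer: -324/6019 ≈ -0.053830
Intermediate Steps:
K(a) = 13*a
D(S) = -8 + S
D(656)/K(-926) = (-8 + 656)/((13*(-926))) = 648/(-12038) = 648*(-1/12038) = -324/6019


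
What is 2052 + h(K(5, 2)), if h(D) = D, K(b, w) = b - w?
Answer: 2055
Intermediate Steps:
2052 + h(K(5, 2)) = 2052 + (5 - 1*2) = 2052 + (5 - 2) = 2052 + 3 = 2055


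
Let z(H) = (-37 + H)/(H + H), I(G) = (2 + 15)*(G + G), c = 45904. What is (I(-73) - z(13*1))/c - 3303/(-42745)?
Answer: 296187313/12754082120 ≈ 0.023223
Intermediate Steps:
I(G) = 34*G (I(G) = 17*(2*G) = 34*G)
z(H) = (-37 + H)/(2*H) (z(H) = (-37 + H)/((2*H)) = (-37 + H)*(1/(2*H)) = (-37 + H)/(2*H))
(I(-73) - z(13*1))/c - 3303/(-42745) = (34*(-73) - (-37 + 13*1)/(2*(13*1)))/45904 - 3303/(-42745) = (-2482 - (-37 + 13)/(2*13))*(1/45904) - 3303*(-1/42745) = (-2482 - (-24)/(2*13))*(1/45904) + 3303/42745 = (-2482 - 1*(-12/13))*(1/45904) + 3303/42745 = (-2482 + 12/13)*(1/45904) + 3303/42745 = -32254/13*1/45904 + 3303/42745 = -16127/298376 + 3303/42745 = 296187313/12754082120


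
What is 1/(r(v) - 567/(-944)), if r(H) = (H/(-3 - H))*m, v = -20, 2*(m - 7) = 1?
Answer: -16048/131961 ≈ -0.12161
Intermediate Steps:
m = 15/2 (m = 7 + (1/2)*1 = 7 + 1/2 = 15/2 ≈ 7.5000)
r(H) = 15*H/(2*(-3 - H)) (r(H) = (H/(-3 - H))*(15/2) = 15*H/(2*(-3 - H)))
1/(r(v) - 567/(-944)) = 1/(-15*(-20)/(6 + 2*(-20)) - 567/(-944)) = 1/(-15*(-20)/(6 - 40) - 567*(-1/944)) = 1/(-15*(-20)/(-34) + 567/944) = 1/(-15*(-20)*(-1/34) + 567/944) = 1/(-150/17 + 567/944) = 1/(-131961/16048) = -16048/131961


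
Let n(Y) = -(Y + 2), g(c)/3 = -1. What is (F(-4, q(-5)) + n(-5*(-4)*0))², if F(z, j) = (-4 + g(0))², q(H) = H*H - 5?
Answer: 2209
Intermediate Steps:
g(c) = -3 (g(c) = 3*(-1) = -3)
q(H) = -5 + H² (q(H) = H² - 5 = -5 + H²)
F(z, j) = 49 (F(z, j) = (-4 - 3)² = (-7)² = 49)
n(Y) = -2 - Y (n(Y) = -(2 + Y) = -2 - Y)
(F(-4, q(-5)) + n(-5*(-4)*0))² = (49 + (-2 - (-5*(-4))*0))² = (49 + (-2 - 20*0))² = (49 + (-2 - 1*0))² = (49 + (-2 + 0))² = (49 - 2)² = 47² = 2209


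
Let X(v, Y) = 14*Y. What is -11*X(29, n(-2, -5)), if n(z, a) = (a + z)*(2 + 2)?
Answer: 4312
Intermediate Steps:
n(z, a) = 4*a + 4*z (n(z, a) = (a + z)*4 = 4*a + 4*z)
-11*X(29, n(-2, -5)) = -154*(4*(-5) + 4*(-2)) = -154*(-20 - 8) = -154*(-28) = -11*(-392) = 4312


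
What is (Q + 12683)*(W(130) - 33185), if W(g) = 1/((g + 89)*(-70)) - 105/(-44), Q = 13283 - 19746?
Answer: -3480453340367/16863 ≈ -2.0640e+8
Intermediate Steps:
Q = -6463
W(g) = 105/44 - 1/(70*(89 + g)) (W(g) = -1/70/(89 + g) - 105*(-1/44) = -1/(70*(89 + g)) + 105/44 = 105/44 - 1/(70*(89 + g)))
(Q + 12683)*(W(130) - 33185) = (-6463 + 12683)*((327053 + 3675*130)/(1540*(89 + 130)) - 33185) = 6220*((1/1540)*(327053 + 477750)/219 - 33185) = 6220*((1/1540)*(1/219)*804803 - 33185) = 6220*(804803/337260 - 33185) = 6220*(-11191168297/337260) = -3480453340367/16863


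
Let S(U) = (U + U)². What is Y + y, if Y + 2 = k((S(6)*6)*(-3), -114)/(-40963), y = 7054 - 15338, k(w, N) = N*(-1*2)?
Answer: -339419646/40963 ≈ -8286.0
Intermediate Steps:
S(U) = 4*U² (S(U) = (2*U)² = 4*U²)
k(w, N) = -2*N (k(w, N) = N*(-2) = -2*N)
y = -8284
Y = -82154/40963 (Y = -2 - 2*(-114)/(-40963) = -2 + 228*(-1/40963) = -2 - 228/40963 = -82154/40963 ≈ -2.0056)
Y + y = -82154/40963 - 8284 = -339419646/40963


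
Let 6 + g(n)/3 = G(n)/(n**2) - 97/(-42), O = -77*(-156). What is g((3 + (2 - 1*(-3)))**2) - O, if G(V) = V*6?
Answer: -2693105/224 ≈ -12023.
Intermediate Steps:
G(V) = 6*V
O = 12012
g(n) = -155/14 + 18/n (g(n) = -18 + 3*((6*n)/(n**2) - 97/(-42)) = -18 + 3*((6*n)/n**2 - 97*(-1/42)) = -18 + 3*(6/n + 97/42) = -18 + 3*(97/42 + 6/n) = -18 + (97/14 + 18/n) = -155/14 + 18/n)
g((3 + (2 - 1*(-3)))**2) - O = (-155/14 + 18/((3 + (2 - 1*(-3)))**2)) - 1*12012 = (-155/14 + 18/((3 + (2 + 3))**2)) - 12012 = (-155/14 + 18/((3 + 5)**2)) - 12012 = (-155/14 + 18/(8**2)) - 12012 = (-155/14 + 18/64) - 12012 = (-155/14 + 18*(1/64)) - 12012 = (-155/14 + 9/32) - 12012 = -2417/224 - 12012 = -2693105/224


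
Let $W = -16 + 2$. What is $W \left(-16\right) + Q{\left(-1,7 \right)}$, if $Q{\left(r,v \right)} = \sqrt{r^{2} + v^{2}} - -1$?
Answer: $225 + 5 \sqrt{2} \approx 232.07$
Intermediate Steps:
$W = -14$
$Q{\left(r,v \right)} = 1 + \sqrt{r^{2} + v^{2}}$ ($Q{\left(r,v \right)} = \sqrt{r^{2} + v^{2}} + 1 = 1 + \sqrt{r^{2} + v^{2}}$)
$W \left(-16\right) + Q{\left(-1,7 \right)} = \left(-14\right) \left(-16\right) + \left(1 + \sqrt{\left(-1\right)^{2} + 7^{2}}\right) = 224 + \left(1 + \sqrt{1 + 49}\right) = 224 + \left(1 + \sqrt{50}\right) = 224 + \left(1 + 5 \sqrt{2}\right) = 225 + 5 \sqrt{2}$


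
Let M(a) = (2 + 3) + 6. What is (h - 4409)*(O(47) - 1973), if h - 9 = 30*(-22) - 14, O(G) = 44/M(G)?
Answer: 9990706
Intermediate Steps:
M(a) = 11 (M(a) = 5 + 6 = 11)
O(G) = 4 (O(G) = 44/11 = 44*(1/11) = 4)
h = -665 (h = 9 + (30*(-22) - 14) = 9 + (-660 - 14) = 9 - 674 = -665)
(h - 4409)*(O(47) - 1973) = (-665 - 4409)*(4 - 1973) = -5074*(-1969) = 9990706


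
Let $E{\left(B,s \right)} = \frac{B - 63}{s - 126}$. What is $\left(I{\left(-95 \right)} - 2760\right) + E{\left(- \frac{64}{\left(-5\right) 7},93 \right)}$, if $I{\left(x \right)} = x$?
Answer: $- \frac{3295384}{1155} \approx -2853.1$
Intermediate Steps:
$E{\left(B,s \right)} = \frac{-63 + B}{-126 + s}$
$\left(I{\left(-95 \right)} - 2760\right) + E{\left(- \frac{64}{\left(-5\right) 7},93 \right)} = \left(-95 - 2760\right) + \frac{-63 - \frac{64}{\left(-5\right) 7}}{-126 + 93} = -2855 + \frac{-63 - \frac{64}{-35}}{-33} = -2855 - \frac{-63 - - \frac{64}{35}}{33} = -2855 - \frac{-63 + \frac{64}{35}}{33} = -2855 - - \frac{2141}{1155} = -2855 + \frac{2141}{1155} = - \frac{3295384}{1155}$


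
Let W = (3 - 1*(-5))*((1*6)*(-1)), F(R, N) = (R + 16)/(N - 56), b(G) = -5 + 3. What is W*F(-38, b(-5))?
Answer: -528/29 ≈ -18.207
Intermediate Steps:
b(G) = -2
F(R, N) = (16 + R)/(-56 + N)
W = -48 (W = (3 + 5)*(6*(-1)) = 8*(-6) = -48)
W*F(-38, b(-5)) = -48*(16 - 38)/(-56 - 2) = -48*(-22)/(-58) = -(-24)*(-22)/29 = -48*11/29 = -528/29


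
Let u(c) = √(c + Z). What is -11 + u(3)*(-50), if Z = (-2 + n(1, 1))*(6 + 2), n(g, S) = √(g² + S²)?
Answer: -11 - 50*I*√(13 - 8*√2) ≈ -11.0 - 64.929*I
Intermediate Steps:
n(g, S) = √(S² + g²)
Z = -16 + 8*√2 (Z = (-2 + √(1² + 1²))*(6 + 2) = (-2 + √(1 + 1))*8 = (-2 + √2)*8 = -16 + 8*√2 ≈ -4.6863)
u(c) = √(-16 + c + 8*√2) (u(c) = √(c + (-16 + 8*√2)) = √(-16 + c + 8*√2))
-11 + u(3)*(-50) = -11 + √(-16 + 3 + 8*√2)*(-50) = -11 + √(-13 + 8*√2)*(-50) = -11 - 50*√(-13 + 8*√2)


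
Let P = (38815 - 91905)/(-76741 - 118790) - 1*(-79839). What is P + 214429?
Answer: 57538569398/195531 ≈ 2.9427e+5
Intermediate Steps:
P = 15611052599/195531 (P = -53090/(-195531) + 79839 = -53090*(-1/195531) + 79839 = 53090/195531 + 79839 = 15611052599/195531 ≈ 79839.)
P + 214429 = 15611052599/195531 + 214429 = 57538569398/195531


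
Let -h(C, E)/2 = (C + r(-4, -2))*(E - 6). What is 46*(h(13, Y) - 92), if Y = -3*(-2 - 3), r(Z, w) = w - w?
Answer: -14996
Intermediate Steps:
r(Z, w) = 0
Y = 15 (Y = -3*(-5) = 15)
h(C, E) = -2*C*(-6 + E) (h(C, E) = -2*(C + 0)*(E - 6) = -2*C*(-6 + E))
46*(h(13, Y) - 92) = 46*(2*13*(6 - 1*15) - 92) = 46*(2*13*(6 - 15) - 92) = 46*(2*13*(-9) - 92) = 46*(-234 - 92) = 46*(-326) = -14996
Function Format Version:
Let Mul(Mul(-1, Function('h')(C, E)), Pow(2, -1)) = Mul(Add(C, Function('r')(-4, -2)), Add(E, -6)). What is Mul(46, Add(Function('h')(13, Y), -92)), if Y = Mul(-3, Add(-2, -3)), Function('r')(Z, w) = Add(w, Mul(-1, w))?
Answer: -14996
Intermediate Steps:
Function('r')(Z, w) = 0
Y = 15 (Y = Mul(-3, -5) = 15)
Function('h')(C, E) = Mul(-2, C, Add(-6, E)) (Function('h')(C, E) = Mul(-2, Mul(Add(C, 0), Add(E, -6))) = Mul(-2, Mul(C, Add(-6, E))) = Mul(-2, C, Add(-6, E)))
Mul(46, Add(Function('h')(13, Y), -92)) = Mul(46, Add(Mul(2, 13, Add(6, Mul(-1, 15))), -92)) = Mul(46, Add(Mul(2, 13, Add(6, -15)), -92)) = Mul(46, Add(Mul(2, 13, -9), -92)) = Mul(46, Add(-234, -92)) = Mul(46, -326) = -14996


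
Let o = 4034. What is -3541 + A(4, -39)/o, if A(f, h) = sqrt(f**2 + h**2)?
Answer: -3541 + sqrt(1537)/4034 ≈ -3541.0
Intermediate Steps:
-3541 + A(4, -39)/o = -3541 + sqrt(4**2 + (-39)**2)/4034 = -3541 + sqrt(16 + 1521)*(1/4034) = -3541 + sqrt(1537)*(1/4034) = -3541 + sqrt(1537)/4034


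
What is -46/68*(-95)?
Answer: 2185/34 ≈ 64.265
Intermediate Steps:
-46/68*(-95) = -46*1/68*(-95) = -23/34*(-95) = 2185/34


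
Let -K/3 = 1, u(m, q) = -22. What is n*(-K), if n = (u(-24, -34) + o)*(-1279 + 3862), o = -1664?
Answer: -13064814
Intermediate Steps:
K = -3 (K = -3*1 = -3)
n = -4354938 (n = (-22 - 1664)*(-1279 + 3862) = -1686*2583 = -4354938)
n*(-K) = -(-4354938)*(-3) = -4354938*3 = -13064814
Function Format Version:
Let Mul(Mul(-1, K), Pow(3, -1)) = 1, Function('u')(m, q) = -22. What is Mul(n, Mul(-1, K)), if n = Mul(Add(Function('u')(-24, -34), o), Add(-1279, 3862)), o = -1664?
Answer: -13064814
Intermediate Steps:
K = -3 (K = Mul(-3, 1) = -3)
n = -4354938 (n = Mul(Add(-22, -1664), Add(-1279, 3862)) = Mul(-1686, 2583) = -4354938)
Mul(n, Mul(-1, K)) = Mul(-4354938, Mul(-1, -3)) = Mul(-4354938, 3) = -13064814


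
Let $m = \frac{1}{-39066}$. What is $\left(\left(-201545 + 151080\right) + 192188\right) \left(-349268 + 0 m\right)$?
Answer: $-49499308764$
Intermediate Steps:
$m = - \frac{1}{39066} \approx -2.5598 \cdot 10^{-5}$
$\left(\left(-201545 + 151080\right) + 192188\right) \left(-349268 + 0 m\right) = \left(\left(-201545 + 151080\right) + 192188\right) \left(-349268 + 0 \left(- \frac{1}{39066}\right)\right) = \left(-50465 + 192188\right) \left(-349268 + 0\right) = 141723 \left(-349268\right) = -49499308764$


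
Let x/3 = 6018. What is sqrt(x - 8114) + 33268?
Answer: 33268 + 2*sqrt(2485) ≈ 33368.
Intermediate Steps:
x = 18054 (x = 3*6018 = 18054)
sqrt(x - 8114) + 33268 = sqrt(18054 - 8114) + 33268 = sqrt(9940) + 33268 = 2*sqrt(2485) + 33268 = 33268 + 2*sqrt(2485)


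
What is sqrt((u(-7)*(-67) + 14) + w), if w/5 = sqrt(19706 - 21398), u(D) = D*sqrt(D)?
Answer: sqrt(14 + 30*I*sqrt(47) + 469*I*sqrt(7)) ≈ 27.024 + 26.764*I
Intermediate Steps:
u(D) = D**(3/2)
w = 30*I*sqrt(47) (w = 5*sqrt(19706 - 21398) = 5*sqrt(-1692) = 5*(6*I*sqrt(47)) = 30*I*sqrt(47) ≈ 205.67*I)
sqrt((u(-7)*(-67) + 14) + w) = sqrt(((-7)**(3/2)*(-67) + 14) + 30*I*sqrt(47)) = sqrt((-7*I*sqrt(7)*(-67) + 14) + 30*I*sqrt(47)) = sqrt((469*I*sqrt(7) + 14) + 30*I*sqrt(47)) = sqrt((14 + 469*I*sqrt(7)) + 30*I*sqrt(47)) = sqrt(14 + 30*I*sqrt(47) + 469*I*sqrt(7))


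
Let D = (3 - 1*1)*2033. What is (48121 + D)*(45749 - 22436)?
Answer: 1216635531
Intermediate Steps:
D = 4066 (D = (3 - 1)*2033 = 2*2033 = 4066)
(48121 + D)*(45749 - 22436) = (48121 + 4066)*(45749 - 22436) = 52187*23313 = 1216635531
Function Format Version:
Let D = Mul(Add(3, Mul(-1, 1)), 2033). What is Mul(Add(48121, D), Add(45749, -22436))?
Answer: 1216635531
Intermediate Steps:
D = 4066 (D = Mul(Add(3, -1), 2033) = Mul(2, 2033) = 4066)
Mul(Add(48121, D), Add(45749, -22436)) = Mul(Add(48121, 4066), Add(45749, -22436)) = Mul(52187, 23313) = 1216635531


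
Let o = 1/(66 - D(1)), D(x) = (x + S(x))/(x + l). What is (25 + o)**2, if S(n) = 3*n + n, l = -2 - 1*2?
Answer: 25786084/41209 ≈ 625.74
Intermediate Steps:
l = -4 (l = -2 - 2 = -4)
S(n) = 4*n
D(x) = 5*x/(-4 + x) (D(x) = (x + 4*x)/(x - 4) = (5*x)/(-4 + x) = 5*x/(-4 + x))
o = 3/203 (o = 1/(66 - 5/(-4 + 1)) = 1/(66 - 5/(-3)) = 1/(66 - 5*(-1)/3) = 1/(66 - 1*(-5/3)) = 1/(66 + 5/3) = 1/(203/3) = 3/203 ≈ 0.014778)
(25 + o)**2 = (25 + 3/203)**2 = (5078/203)**2 = 25786084/41209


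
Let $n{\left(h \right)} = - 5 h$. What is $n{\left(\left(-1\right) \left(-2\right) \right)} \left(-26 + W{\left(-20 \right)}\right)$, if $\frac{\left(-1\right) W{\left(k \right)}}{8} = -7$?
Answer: $-300$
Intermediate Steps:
$W{\left(k \right)} = 56$ ($W{\left(k \right)} = \left(-8\right) \left(-7\right) = 56$)
$n{\left(\left(-1\right) \left(-2\right) \right)} \left(-26 + W{\left(-20 \right)}\right) = - 5 \left(\left(-1\right) \left(-2\right)\right) \left(-26 + 56\right) = \left(-5\right) 2 \cdot 30 = \left(-10\right) 30 = -300$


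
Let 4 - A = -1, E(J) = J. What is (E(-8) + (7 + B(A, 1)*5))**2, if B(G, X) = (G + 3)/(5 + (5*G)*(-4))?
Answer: 729/361 ≈ 2.0194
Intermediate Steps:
A = 5 (A = 4 - 1*(-1) = 4 + 1 = 5)
B(G, X) = (3 + G)/(5 - 20*G)
(E(-8) + (7 + B(A, 1)*5))**2 = (-8 + (7 + ((-3 - 1*5)/(5*(-1 + 4*5)))*5))**2 = (-8 + (7 + ((-3 - 5)/(5*(-1 + 20)))*5))**2 = (-8 + (7 + ((1/5)*(-8)/19)*5))**2 = (-8 + (7 + ((1/5)*(1/19)*(-8))*5))**2 = (-8 + (7 - 8/95*5))**2 = (-8 + (7 - 8/19))**2 = (-8 + 125/19)**2 = (-27/19)**2 = 729/361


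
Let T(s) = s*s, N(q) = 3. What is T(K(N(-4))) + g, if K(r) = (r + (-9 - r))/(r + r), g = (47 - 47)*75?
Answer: 9/4 ≈ 2.2500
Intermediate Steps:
g = 0 (g = 0*75 = 0)
K(r) = -9/(2*r) (K(r) = -9*1/(2*r) = -9/(2*r))
T(s) = s²
T(K(N(-4))) + g = (-9/2/3)² + 0 = (-9/2*⅓)² + 0 = (-3/2)² + 0 = 9/4 + 0 = 9/4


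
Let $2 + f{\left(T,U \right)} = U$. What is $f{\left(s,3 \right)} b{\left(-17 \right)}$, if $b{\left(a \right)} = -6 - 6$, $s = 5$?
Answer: $-12$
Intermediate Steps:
$f{\left(T,U \right)} = -2 + U$
$b{\left(a \right)} = -12$ ($b{\left(a \right)} = -6 - 6 = -12$)
$f{\left(s,3 \right)} b{\left(-17 \right)} = \left(-2 + 3\right) \left(-12\right) = 1 \left(-12\right) = -12$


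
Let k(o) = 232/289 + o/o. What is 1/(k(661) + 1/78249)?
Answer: 22613961/40768018 ≈ 0.55470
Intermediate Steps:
k(o) = 521/289 (k(o) = 232*(1/289) + 1 = 232/289 + 1 = 521/289)
1/(k(661) + 1/78249) = 1/(521/289 + 1/78249) = 1/(40768018/22613961) = 22613961/40768018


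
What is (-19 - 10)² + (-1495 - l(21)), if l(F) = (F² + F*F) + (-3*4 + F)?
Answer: -1545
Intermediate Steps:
l(F) = -12 + F + 2*F² (l(F) = (F² + F²) + (-12 + F) = 2*F² + (-12 + F) = -12 + F + 2*F²)
(-19 - 10)² + (-1495 - l(21)) = (-19 - 10)² + (-1495 - (-12 + 21 + 2*21²)) = (-29)² + (-1495 - (-12 + 21 + 2*441)) = 841 + (-1495 - (-12 + 21 + 882)) = 841 + (-1495 - 1*891) = 841 + (-1495 - 891) = 841 - 2386 = -1545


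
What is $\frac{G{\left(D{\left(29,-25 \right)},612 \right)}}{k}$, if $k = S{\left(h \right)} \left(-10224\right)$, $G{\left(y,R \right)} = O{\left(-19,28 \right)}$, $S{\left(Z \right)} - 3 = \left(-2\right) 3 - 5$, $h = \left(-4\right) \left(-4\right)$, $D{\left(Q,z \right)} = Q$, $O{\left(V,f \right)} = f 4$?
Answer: $\frac{7}{5112} \approx 0.0013693$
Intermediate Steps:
$O{\left(V,f \right)} = 4 f$
$h = 16$
$S{\left(Z \right)} = -8$ ($S{\left(Z \right)} = 3 - 11 = -8$)
$G{\left(y,R \right)} = 112$ ($G{\left(y,R \right)} = 4 \cdot 28 = 112$)
$k = 81792$ ($k = \left(-8\right) \left(-10224\right) = 81792$)
$\frac{G{\left(D{\left(29,-25 \right)},612 \right)}}{k} = \frac{112}{81792} = 112 \cdot \frac{1}{81792} = \frac{7}{5112}$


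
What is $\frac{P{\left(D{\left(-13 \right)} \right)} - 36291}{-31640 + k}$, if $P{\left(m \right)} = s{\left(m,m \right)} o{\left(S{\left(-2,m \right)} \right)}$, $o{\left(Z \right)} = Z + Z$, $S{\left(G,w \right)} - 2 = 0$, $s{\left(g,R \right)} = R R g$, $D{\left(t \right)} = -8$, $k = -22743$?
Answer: $\frac{5477}{7769} \approx 0.70498$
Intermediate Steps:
$s{\left(g,R \right)} = g R^{2}$ ($s{\left(g,R \right)} = R^{2} g = g R^{2}$)
$S{\left(G,w \right)} = 2$ ($S{\left(G,w \right)} = 2 + 0 = 2$)
$o{\left(Z \right)} = 2 Z$
$P{\left(m \right)} = 4 m^{3}$ ($P{\left(m \right)} = m m^{2} \cdot 2 \cdot 2 = m^{3} \cdot 4 = 4 m^{3}$)
$\frac{P{\left(D{\left(-13 \right)} \right)} - 36291}{-31640 + k} = \frac{4 \left(-8\right)^{3} - 36291}{-31640 - 22743} = \frac{4 \left(-512\right) - 36291}{-54383} = \left(-2048 - 36291\right) \left(- \frac{1}{54383}\right) = \left(-38339\right) \left(- \frac{1}{54383}\right) = \frac{5477}{7769}$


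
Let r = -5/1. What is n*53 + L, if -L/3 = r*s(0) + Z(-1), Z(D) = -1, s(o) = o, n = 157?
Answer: 8324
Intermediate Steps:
r = -5 (r = -5*1 = -5)
L = 3 (L = -3*(-5*0 - 1) = -3*(0 - 1) = -3*(-1) = 3)
n*53 + L = 157*53 + 3 = 8321 + 3 = 8324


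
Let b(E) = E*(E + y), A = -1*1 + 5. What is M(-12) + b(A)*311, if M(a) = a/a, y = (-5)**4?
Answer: 782477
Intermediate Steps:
A = 4 (A = -1 + 5 = 4)
y = 625
b(E) = E*(625 + E) (b(E) = E*(E + 625) = E*(625 + E))
M(a) = 1
M(-12) + b(A)*311 = 1 + (4*(625 + 4))*311 = 1 + (4*629)*311 = 1 + 2516*311 = 1 + 782476 = 782477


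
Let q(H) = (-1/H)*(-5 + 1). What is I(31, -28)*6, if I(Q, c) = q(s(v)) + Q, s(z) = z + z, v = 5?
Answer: 942/5 ≈ 188.40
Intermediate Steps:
s(z) = 2*z
q(H) = 4/H (q(H) = -1/H*(-4) = 4/H)
I(Q, c) = ⅖ + Q (I(Q, c) = 4/((2*5)) + Q = 4/10 + Q = 4*(⅒) + Q = ⅖ + Q)
I(31, -28)*6 = (⅖ + 31)*6 = (157/5)*6 = 942/5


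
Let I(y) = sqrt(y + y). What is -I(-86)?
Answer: -2*I*sqrt(43) ≈ -13.115*I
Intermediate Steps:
I(y) = sqrt(2)*sqrt(y) (I(y) = sqrt(2*y) = sqrt(2)*sqrt(y))
-I(-86) = -sqrt(2)*sqrt(-86) = -sqrt(2)*I*sqrt(86) = -2*I*sqrt(43)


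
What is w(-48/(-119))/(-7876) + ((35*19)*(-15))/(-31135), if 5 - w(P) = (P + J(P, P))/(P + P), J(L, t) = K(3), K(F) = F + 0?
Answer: 502648165/1569403264 ≈ 0.32028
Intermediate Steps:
K(F) = F
J(L, t) = 3
w(P) = 5 - (3 + P)/(2*P) (w(P) = 5 - (P + 3)/(P + P) = 5 - (3 + P)/(2*P))
w(-48/(-119))/(-7876) + ((35*19)*(-15))/(-31135) = (3*(-1 + 3*(-48/(-119)))/(2*((-48/(-119)))))/(-7876) + ((35*19)*(-15))/(-31135) = (3*(-1 + 3*(-48*(-1/119)))/(2*((-48*(-1/119)))))*(-1/7876) + (665*(-15))*(-1/31135) = (3*(-1 + 3*(48/119))/(2*(48/119)))*(-1/7876) - 9975*(-1/31135) = ((3/2)*(119/48)*(-1 + 144/119))*(-1/7876) + 1995/6227 = ((3/2)*(119/48)*(25/119))*(-1/7876) + 1995/6227 = (25/32)*(-1/7876) + 1995/6227 = -25/252032 + 1995/6227 = 502648165/1569403264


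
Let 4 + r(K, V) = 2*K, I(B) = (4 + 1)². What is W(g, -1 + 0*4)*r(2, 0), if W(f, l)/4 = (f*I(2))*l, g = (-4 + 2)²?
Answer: 0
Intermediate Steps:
I(B) = 25 (I(B) = 5² = 25)
g = 4 (g = (-2)² = 4)
r(K, V) = -4 + 2*K
W(f, l) = 100*f*l (W(f, l) = 4*((f*25)*l) = 4*((25*f)*l) = 4*(25*f*l) = 100*f*l)
W(g, -1 + 0*4)*r(2, 0) = (100*4*(-1 + 0*4))*(-4 + 2*2) = (100*4*(-1 + 0))*(-4 + 4) = (100*4*(-1))*0 = -400*0 = 0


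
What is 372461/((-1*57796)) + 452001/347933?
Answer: -103467623317/20109135668 ≈ -5.1453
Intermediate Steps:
372461/((-1*57796)) + 452001/347933 = 372461/(-57796) + 452001*(1/347933) = 372461*(-1/57796) + 452001/347933 = -372461/57796 + 452001/347933 = -103467623317/20109135668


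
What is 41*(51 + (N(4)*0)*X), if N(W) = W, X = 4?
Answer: 2091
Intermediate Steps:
41*(51 + (N(4)*0)*X) = 41*(51 + (4*0)*4) = 41*(51 + 0*4) = 41*(51 + 0) = 41*51 = 2091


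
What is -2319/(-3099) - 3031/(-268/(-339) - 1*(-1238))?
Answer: -736795447/433808350 ≈ -1.6984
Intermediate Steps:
-2319/(-3099) - 3031/(-268/(-339) - 1*(-1238)) = -2319*(-1/3099) - 3031/(-268*(-1/339) + 1238) = 773/1033 - 3031/(268/339 + 1238) = 773/1033 - 3031/419950/339 = 773/1033 - 3031*339/419950 = 773/1033 - 1027509/419950 = -736795447/433808350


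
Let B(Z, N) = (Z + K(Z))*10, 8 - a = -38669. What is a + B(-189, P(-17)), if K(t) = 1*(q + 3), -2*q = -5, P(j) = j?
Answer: 36842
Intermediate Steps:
a = 38677 (a = 8 - 1*(-38669) = 8 + 38669 = 38677)
q = 5/2 (q = -1/2*(-5) = 5/2 ≈ 2.5000)
K(t) = 11/2 (K(t) = 1*(5/2 + 3) = 1*(11/2) = 11/2)
B(Z, N) = 55 + 10*Z (B(Z, N) = (Z + 11/2)*10 = (11/2 + Z)*10 = 55 + 10*Z)
a + B(-189, P(-17)) = 38677 + (55 + 10*(-189)) = 38677 + (55 - 1890) = 38677 - 1835 = 36842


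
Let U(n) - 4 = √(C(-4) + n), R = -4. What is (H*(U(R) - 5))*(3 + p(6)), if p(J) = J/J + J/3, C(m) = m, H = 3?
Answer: -18 + 36*I*√2 ≈ -18.0 + 50.912*I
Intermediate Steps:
U(n) = 4 + √(-4 + n)
p(J) = 1 + J/3 (p(J) = 1 + J*(⅓) = 1 + J/3)
(H*(U(R) - 5))*(3 + p(6)) = (3*((4 + √(-4 - 4)) - 5))*(3 + (1 + (⅓)*6)) = (3*((4 + √(-8)) - 5))*(3 + (1 + 2)) = (3*((4 + 2*I*√2) - 5))*(3 + 3) = (3*(-1 + 2*I*√2))*6 = (-3 + 6*I*√2)*6 = -18 + 36*I*√2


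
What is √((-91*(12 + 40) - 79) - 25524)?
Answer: I*√30335 ≈ 174.17*I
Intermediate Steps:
√((-91*(12 + 40) - 79) - 25524) = √((-91*52 - 79) - 25524) = √((-4732 - 79) - 25524) = √(-4811 - 25524) = √(-30335) = I*√30335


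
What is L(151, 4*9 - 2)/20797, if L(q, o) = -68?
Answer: -68/20797 ≈ -0.0032697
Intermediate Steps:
L(151, 4*9 - 2)/20797 = -68/20797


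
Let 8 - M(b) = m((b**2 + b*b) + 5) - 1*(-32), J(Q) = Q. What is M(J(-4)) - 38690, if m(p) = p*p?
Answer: -40083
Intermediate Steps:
m(p) = p**2
M(b) = -24 - (5 + 2*b**2)**2 (M(b) = 8 - (((b**2 + b*b) + 5)**2 - 1*(-32)) = 8 - (((b**2 + b**2) + 5)**2 + 32) = 8 - ((2*b**2 + 5)**2 + 32) = 8 - ((5 + 2*b**2)**2 + 32) = 8 - (32 + (5 + 2*b**2)**2) = 8 + (-32 - (5 + 2*b**2)**2) = -24 - (5 + 2*b**2)**2)
M(J(-4)) - 38690 = (-24 - (5 + 2*(-4)**2)**2) - 38690 = (-24 - (5 + 2*16)**2) - 38690 = (-24 - (5 + 32)**2) - 38690 = (-24 - 1*37**2) - 38690 = (-24 - 1*1369) - 38690 = (-24 - 1369) - 38690 = -1393 - 38690 = -40083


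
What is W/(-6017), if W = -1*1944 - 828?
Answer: 252/547 ≈ 0.46069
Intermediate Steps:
W = -2772 (W = -1944 - 828 = -2772)
W/(-6017) = -2772/(-6017) = -2772*(-1/6017) = 252/547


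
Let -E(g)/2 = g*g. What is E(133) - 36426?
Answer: -71804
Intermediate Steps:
E(g) = -2*g² (E(g) = -2*g*g = -2*g²)
E(133) - 36426 = -2*133² - 36426 = -2*17689 - 36426 = -35378 - 36426 = -71804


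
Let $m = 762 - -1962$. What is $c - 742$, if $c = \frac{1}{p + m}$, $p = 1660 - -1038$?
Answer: $- \frac{4023123}{5422} \approx -742.0$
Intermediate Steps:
$p = 2698$ ($p = 1660 + 1038 = 2698$)
$m = 2724$ ($m = 762 + 1962 = 2724$)
$c = \frac{1}{5422}$ ($c = \frac{1}{2698 + 2724} = \frac{1}{5422} \approx 0.00018443$)
$c - 742 = \frac{1}{5422} - 742 = - \frac{4023123}{5422}$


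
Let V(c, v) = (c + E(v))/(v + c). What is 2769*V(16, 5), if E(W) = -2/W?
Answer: 71994/35 ≈ 2057.0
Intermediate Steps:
V(c, v) = (c - 2/v)/(c + v) (V(c, v) = (c - 2/v)/(v + c) = (c - 2/v)/(c + v))
2769*V(16, 5) = 2769*((-2 + 16*5)/(5*(16 + 5))) = 2769*((1/5)*(-2 + 80)/21) = 2769*((1/5)*(1/21)*78) = 2769*(26/35) = 71994/35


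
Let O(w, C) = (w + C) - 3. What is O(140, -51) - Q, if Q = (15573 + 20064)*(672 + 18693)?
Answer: -690110419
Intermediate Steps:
O(w, C) = -3 + C + w (O(w, C) = (C + w) - 3 = -3 + C + w)
Q = 690110505 (Q = 35637*19365 = 690110505)
O(140, -51) - Q = (-3 - 51 + 140) - 1*690110505 = 86 - 690110505 = -690110419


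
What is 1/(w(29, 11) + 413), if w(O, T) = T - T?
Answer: 1/413 ≈ 0.0024213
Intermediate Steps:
w(O, T) = 0
1/(w(29, 11) + 413) = 1/(0 + 413) = 1/413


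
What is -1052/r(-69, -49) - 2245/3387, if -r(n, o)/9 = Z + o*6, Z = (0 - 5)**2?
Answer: -2999423/2733309 ≈ -1.0974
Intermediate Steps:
Z = 25 (Z = (-5)**2 = 25)
r(n, o) = -225 - 54*o (r(n, o) = -9*(25 + o*6) = -9*(25 + 6*o) = -225 - 54*o)
-1052/r(-69, -49) - 2245/3387 = -1052/(-225 - 54*(-49)) - 2245/3387 = -1052/(-225 + 2646) - 2245*1/3387 = -1052/2421 - 2245/3387 = -2999423/2733309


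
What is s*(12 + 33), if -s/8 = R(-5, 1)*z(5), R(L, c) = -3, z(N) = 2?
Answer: 2160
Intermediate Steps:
s = 48 (s = -(-24)*2 = -8*(-6) = 48)
s*(12 + 33) = 48*(12 + 33) = 48*45 = 2160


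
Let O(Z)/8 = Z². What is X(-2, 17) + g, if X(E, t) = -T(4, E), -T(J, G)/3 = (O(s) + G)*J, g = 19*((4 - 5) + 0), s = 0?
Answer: -43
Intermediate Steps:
O(Z) = 8*Z²
g = -19 (g = 19*(-1 + 0) = 19*(-1) = -19)
T(J, G) = -3*G*J (T(J, G) = -3*(8*0² + G)*J = -3*(8*0 + G)*J = -3*(0 + G)*J = -3*G*J)
X(E, t) = 12*E (X(E, t) = -(-3)*E*4 = -(-12)*E = 12*E)
X(-2, 17) + g = 12*(-2) - 19 = -24 - 19 = -43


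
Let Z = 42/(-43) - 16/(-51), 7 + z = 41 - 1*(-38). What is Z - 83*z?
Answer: -13106822/2193 ≈ -5976.7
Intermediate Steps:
z = 72 (z = -7 + (41 - 1*(-38)) = -7 + (41 + 38) = -7 + 79 = 72)
Z = -1454/2193 (Z = 42*(-1/43) - 16*(-1/51) = -42/43 + 16/51 = -1454/2193 ≈ -0.66302)
Z - 83*z = -1454/2193 - 83*72 = -1454/2193 - 5976 = -13106822/2193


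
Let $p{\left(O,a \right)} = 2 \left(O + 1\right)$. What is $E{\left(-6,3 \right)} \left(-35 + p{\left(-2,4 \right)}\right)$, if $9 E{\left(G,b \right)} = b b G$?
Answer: $222$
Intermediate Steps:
$p{\left(O,a \right)} = 2 + 2 O$ ($p{\left(O,a \right)} = 2 \left(1 + O\right) = 2 + 2 O$)
$E{\left(G,b \right)} = \frac{G b^{2}}{9}$ ($E{\left(G,b \right)} = \frac{b b G}{9} = \frac{b^{2} G}{9} = \frac{G b^{2}}{9}$)
$E{\left(-6,3 \right)} \left(-35 + p{\left(-2,4 \right)}\right) = \frac{1}{9} \left(-6\right) 3^{2} \left(-35 + \left(2 + 2 \left(-2\right)\right)\right) = \frac{1}{9} \left(-6\right) 9 \left(-35 + \left(2 - 4\right)\right) = - 6 \left(-35 - 2\right) = \left(-6\right) \left(-37\right) = 222$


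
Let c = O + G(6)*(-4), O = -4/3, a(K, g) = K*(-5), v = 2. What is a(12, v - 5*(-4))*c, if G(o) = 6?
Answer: 1520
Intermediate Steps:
a(K, g) = -5*K
O = -4/3 (O = -4*⅓ = -4/3 ≈ -1.3333)
c = -76/3 (c = -4/3 + 6*(-4) = -4/3 - 24 = -76/3 ≈ -25.333)
a(12, v - 5*(-4))*c = -5*12*(-76/3) = -60*(-76/3) = 1520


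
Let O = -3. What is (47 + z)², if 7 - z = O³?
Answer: 6561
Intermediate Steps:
z = 34 (z = 7 - 1*(-3)³ = 7 - 1*(-27) = 7 + 27 = 34)
(47 + z)² = (47 + 34)² = 81² = 6561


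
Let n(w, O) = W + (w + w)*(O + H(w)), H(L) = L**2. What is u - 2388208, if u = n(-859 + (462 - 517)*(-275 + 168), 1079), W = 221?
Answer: 253928773273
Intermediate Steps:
n(w, O) = 221 + 2*w*(O + w**2) (n(w, O) = 221 + (w + w)*(O + w**2) = 221 + (2*w)*(O + w**2) = 221 + 2*w*(O + w**2))
u = 253931161481 (u = 221 + 2*(-859 + (462 - 517)*(-275 + 168))**3 + 2*1079*(-859 + (462 - 517)*(-275 + 168)) = 221 + 2*(-859 - 55*(-107))**3 + 2*1079*(-859 - 55*(-107)) = 221 + 2*(-859 + 5885)**3 + 2*1079*(-859 + 5885) = 221 + 2*5026**3 + 2*1079*5026 = 221 + 2*126960157576 + 10846108 = 221 + 253920315152 + 10846108 = 253931161481)
u - 2388208 = 253931161481 - 2388208 = 253928773273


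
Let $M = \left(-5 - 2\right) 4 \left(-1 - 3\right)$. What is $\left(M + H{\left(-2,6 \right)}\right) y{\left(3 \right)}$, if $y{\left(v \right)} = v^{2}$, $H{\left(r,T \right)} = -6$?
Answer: $954$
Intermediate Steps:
$M = 112$ ($M = - 7 \cdot 4 \left(-4\right) = \left(-7\right) \left(-16\right) = 112$)
$\left(M + H{\left(-2,6 \right)}\right) y{\left(3 \right)} = \left(112 - 6\right) 3^{2} = 106 \cdot 9 = 954$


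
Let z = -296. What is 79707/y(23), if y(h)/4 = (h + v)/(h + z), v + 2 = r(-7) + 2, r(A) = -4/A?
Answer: -50773359/220 ≈ -2.3079e+5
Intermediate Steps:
v = 4/7 (v = -2 + (-4/(-7) + 2) = -2 + (-4*(-1/7) + 2) = -2 + (4/7 + 2) = -2 + 18/7 = 4/7 ≈ 0.57143)
y(h) = 4*(4/7 + h)/(-296 + h) (y(h) = 4*((h + 4/7)/(h - 296)) = 4*((4/7 + h)/(-296 + h)) = 4*(4/7 + h)/(-296 + h))
79707/y(23) = 79707/((4*(4 + 7*23)/(7*(-296 + 23)))) = 79707/(((4/7)*(4 + 161)/(-273))) = 79707/(((4/7)*(-1/273)*165)) = 79707/(-220/637) = 79707*(-637/220) = -50773359/220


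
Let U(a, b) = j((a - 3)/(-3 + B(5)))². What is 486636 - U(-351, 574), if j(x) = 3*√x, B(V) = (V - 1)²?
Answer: 6329454/13 ≈ 4.8688e+5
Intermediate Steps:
B(V) = (-1 + V)²
U(a, b) = -27/13 + 9*a/13 (U(a, b) = (3*√((a - 3)/(-3 + (-1 + 5)²)))² = (3*√((-3 + a)/(-3 + 4²)))² = (3*√((-3 + a)/(-3 + 16)))² = (3*√((-3 + a)/13))² = (3*√((-3 + a)*(1/13)))² = (3*√(-3/13 + a/13))² = -27/13 + 9*a/13)
486636 - U(-351, 574) = 486636 - (-27/13 + (9/13)*(-351)) = 486636 - (-27/13 - 243) = 486636 - 1*(-3186/13) = 486636 + 3186/13 = 6329454/13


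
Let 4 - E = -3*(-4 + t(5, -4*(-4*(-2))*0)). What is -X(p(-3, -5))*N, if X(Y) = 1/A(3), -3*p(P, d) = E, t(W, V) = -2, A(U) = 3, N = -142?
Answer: 142/3 ≈ 47.333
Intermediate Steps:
E = -14 (E = 4 - (-3)*(-4 - 2) = 4 - (-3)*(-6) = 4 - 1*18 = 4 - 18 = -14)
p(P, d) = 14/3 (p(P, d) = -1/3*(-14) = 14/3)
X(Y) = 1/3
-X(p(-3, -5))*N = -(-142)/3 = -1*(-142/3) = 142/3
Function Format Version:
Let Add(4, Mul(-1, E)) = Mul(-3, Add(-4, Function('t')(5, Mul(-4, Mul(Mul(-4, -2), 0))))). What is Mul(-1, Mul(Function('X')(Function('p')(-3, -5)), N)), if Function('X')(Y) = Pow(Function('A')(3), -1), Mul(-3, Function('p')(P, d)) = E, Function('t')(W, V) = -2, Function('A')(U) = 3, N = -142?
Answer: Rational(142, 3) ≈ 47.333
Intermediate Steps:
E = -14 (E = Add(4, Mul(-1, Mul(-3, Add(-4, -2)))) = Add(4, Mul(-1, Mul(-3, -6))) = Add(4, Mul(-1, 18)) = Add(4, -18) = -14)
Function('p')(P, d) = Rational(14, 3) (Function('p')(P, d) = Mul(Rational(-1, 3), -14) = Rational(14, 3))
Function('X')(Y) = Rational(1, 3) (Function('X')(Y) = Pow(3, -1) = Rational(1, 3))
Mul(-1, Mul(Function('X')(Function('p')(-3, -5)), N)) = Mul(-1, Mul(Rational(1, 3), -142)) = Mul(-1, Rational(-142, 3)) = Rational(142, 3)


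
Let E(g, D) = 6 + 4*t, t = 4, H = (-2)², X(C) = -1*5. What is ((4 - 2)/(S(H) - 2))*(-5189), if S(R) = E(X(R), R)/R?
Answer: -20756/7 ≈ -2965.1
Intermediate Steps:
X(C) = -5
H = 4
E(g, D) = 22 (E(g, D) = 6 + 4*4 = 6 + 16 = 22)
S(R) = 22/R
((4 - 2)/(S(H) - 2))*(-5189) = ((4 - 2)/(22/4 - 2))*(-5189) = (2/(22*(¼) - 2))*(-5189) = (2/(11/2 - 2))*(-5189) = (2/(7/2))*(-5189) = (2*(2/7))*(-5189) = (4/7)*(-5189) = -20756/7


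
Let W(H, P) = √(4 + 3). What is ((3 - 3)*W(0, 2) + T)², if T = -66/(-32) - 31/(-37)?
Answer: 2948089/350464 ≈ 8.4120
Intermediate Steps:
W(H, P) = √7
T = 1717/592 (T = -66*(-1/32) - 31*(-1/37) = 33/16 + 31/37 = 1717/592 ≈ 2.9003)
((3 - 3)*W(0, 2) + T)² = ((3 - 3)*√7 + 1717/592)² = (0*√7 + 1717/592)² = (0 + 1717/592)² = (1717/592)² = 2948089/350464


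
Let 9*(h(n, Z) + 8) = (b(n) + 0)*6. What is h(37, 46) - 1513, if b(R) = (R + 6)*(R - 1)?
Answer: -489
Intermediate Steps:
b(R) = (-1 + R)*(6 + R) (b(R) = (6 + R)*(-1 + R) = (-1 + R)*(6 + R))
h(n, Z) = -12 + 2*n²/3 + 10*n/3 (h(n, Z) = -8 + (((-6 + n² + 5*n) + 0)*6)/9 = -8 + ((-6 + n² + 5*n)*6)/9 = -8 + (-36 + 6*n² + 30*n)/9 = -8 + (-4 + 2*n²/3 + 10*n/3) = -12 + 2*n²/3 + 10*n/3)
h(37, 46) - 1513 = (-12 + (⅔)*37² + (10/3)*37) - 1513 = (-12 + (⅔)*1369 + 370/3) - 1513 = (-12 + 2738/3 + 370/3) - 1513 = 1024 - 1513 = -489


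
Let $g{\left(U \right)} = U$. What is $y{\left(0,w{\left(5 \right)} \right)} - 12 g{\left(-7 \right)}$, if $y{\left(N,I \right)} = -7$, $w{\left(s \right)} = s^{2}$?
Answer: $77$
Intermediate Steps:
$y{\left(0,w{\left(5 \right)} \right)} - 12 g{\left(-7 \right)} = -7 - -84 = -7 + 84 = 77$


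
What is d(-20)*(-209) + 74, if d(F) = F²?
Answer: -83526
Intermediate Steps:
d(-20)*(-209) + 74 = (-20)²*(-209) + 74 = 400*(-209) + 74 = -83600 + 74 = -83526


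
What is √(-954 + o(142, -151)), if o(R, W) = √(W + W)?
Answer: √(-954 + I*√302) ≈ 0.2813 + 30.888*I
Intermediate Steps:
o(R, W) = √2*√W (o(R, W) = √(2*W) = √2*√W)
√(-954 + o(142, -151)) = √(-954 + √2*√(-151)) = √(-954 + √2*(I*√151)) = √(-954 + I*√302)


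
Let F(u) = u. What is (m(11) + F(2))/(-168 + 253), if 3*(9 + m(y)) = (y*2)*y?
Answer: 13/15 ≈ 0.86667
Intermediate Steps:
m(y) = -9 + 2*y**2/3 (m(y) = -9 + ((y*2)*y)/3 = -9 + ((2*y)*y)/3 = -9 + (2*y**2)/3 = -9 + 2*y**2/3)
(m(11) + F(2))/(-168 + 253) = ((-9 + (2/3)*11**2) + 2)/(-168 + 253) = ((-9 + (2/3)*121) + 2)/85 = ((-9 + 242/3) + 2)*(1/85) = (215/3 + 2)*(1/85) = (221/3)*(1/85) = 13/15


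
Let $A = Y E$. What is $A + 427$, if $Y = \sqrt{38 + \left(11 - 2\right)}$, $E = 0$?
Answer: $427$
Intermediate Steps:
$Y = \sqrt{47}$ ($Y = \sqrt{38 + 9} = \sqrt{47} \approx 6.8557$)
$A = 0$ ($A = \sqrt{47} \cdot 0 = 0$)
$A + 427 = 0 + 427 = 427$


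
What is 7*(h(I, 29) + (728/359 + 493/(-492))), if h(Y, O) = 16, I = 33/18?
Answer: 21050659/176628 ≈ 119.18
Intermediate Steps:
I = 11/6 (I = 33*(1/18) = 11/6 ≈ 1.8333)
7*(h(I, 29) + (728/359 + 493/(-492))) = 7*(16 + (728/359 + 493/(-492))) = 7*(16 + (728*(1/359) + 493*(-1/492))) = 7*(16 + (728/359 - 493/492)) = 7*(16 + 181189/176628) = 7*(3007237/176628) = 21050659/176628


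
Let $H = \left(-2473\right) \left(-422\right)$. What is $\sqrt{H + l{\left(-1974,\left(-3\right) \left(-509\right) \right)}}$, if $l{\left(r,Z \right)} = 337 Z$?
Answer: $\sqrt{1558205} \approx 1248.3$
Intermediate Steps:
$H = 1043606$
$\sqrt{H + l{\left(-1974,\left(-3\right) \left(-509\right) \right)}} = \sqrt{1043606 + 337 \left(\left(-3\right) \left(-509\right)\right)} = \sqrt{1043606 + 337 \cdot 1527} = \sqrt{1043606 + 514599} = \sqrt{1558205}$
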